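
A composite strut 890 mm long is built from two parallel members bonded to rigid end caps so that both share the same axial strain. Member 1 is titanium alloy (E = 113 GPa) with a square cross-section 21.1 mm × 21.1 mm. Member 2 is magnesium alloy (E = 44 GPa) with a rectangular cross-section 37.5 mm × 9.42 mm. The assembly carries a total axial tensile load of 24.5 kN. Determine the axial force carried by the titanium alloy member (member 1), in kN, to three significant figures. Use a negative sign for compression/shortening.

18.7 kN

A_1 = 445.2 mm².
A_2 = 353.2 mm².
Equal strain + equilibrium ⇒ each member carries load in proportion to AE: A₁E₁ = 50310000 N, A₂E₂ = 15540000 N, ΣAE = 65850000 N.
F₁ = P·A₁E₁/ΣAE = 24500·50310000/65850000 = 18720 N.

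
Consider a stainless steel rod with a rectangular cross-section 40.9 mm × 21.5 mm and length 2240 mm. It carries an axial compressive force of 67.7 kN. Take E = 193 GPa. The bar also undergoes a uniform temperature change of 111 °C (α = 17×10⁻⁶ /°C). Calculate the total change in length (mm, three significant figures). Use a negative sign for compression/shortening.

3.33 mm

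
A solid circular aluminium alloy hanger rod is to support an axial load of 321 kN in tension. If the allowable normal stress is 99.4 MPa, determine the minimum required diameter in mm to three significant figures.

64.1 mm

Required area A ≥ P/σ_allow = 321000/99.4 = 3229 mm².
For a solid circular section, d ≥ √(4A/π) = 64.12 mm.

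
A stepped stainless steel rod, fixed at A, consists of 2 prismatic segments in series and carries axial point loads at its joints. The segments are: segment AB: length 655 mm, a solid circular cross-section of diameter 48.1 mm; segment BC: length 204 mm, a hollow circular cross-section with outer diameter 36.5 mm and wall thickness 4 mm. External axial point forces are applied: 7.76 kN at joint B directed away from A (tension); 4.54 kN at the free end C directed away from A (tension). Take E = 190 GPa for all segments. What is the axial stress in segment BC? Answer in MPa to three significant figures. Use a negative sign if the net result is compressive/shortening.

11.1 MPa

Internal axial forces (sectioning from the free end, tension +): N_BC = 4.54 kN, N_AB = 12.3 kN.
A_BC = 408.4 mm².
σ_BC = N_BC/A_BC = 4540/408.4 = 11.12 MPa.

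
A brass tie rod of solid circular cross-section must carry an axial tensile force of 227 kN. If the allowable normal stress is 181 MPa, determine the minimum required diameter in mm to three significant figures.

Required area A ≥ P/σ_allow = 227000/181 = 1254 mm².
For a solid circular section, d ≥ √(4A/π) = 39.96 mm.

40.0 mm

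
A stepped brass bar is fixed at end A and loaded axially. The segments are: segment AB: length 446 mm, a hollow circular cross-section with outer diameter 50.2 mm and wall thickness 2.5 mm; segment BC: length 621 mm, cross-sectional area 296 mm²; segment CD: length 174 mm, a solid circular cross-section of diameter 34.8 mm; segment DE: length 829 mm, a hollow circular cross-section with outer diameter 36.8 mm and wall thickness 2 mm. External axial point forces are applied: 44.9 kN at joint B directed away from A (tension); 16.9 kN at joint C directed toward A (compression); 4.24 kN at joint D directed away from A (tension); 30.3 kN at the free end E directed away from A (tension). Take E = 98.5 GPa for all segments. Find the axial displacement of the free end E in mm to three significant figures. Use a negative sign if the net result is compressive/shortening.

Internal axial forces (sectioning from the free end, tension +): N_DE = 30.3 kN, N_CD = 34.54 kN, N_BC = 17.64 kN, N_AB = 62.54 kN.
A_AB = 374.6 mm².
A_CD = 951.1 mm².
A_DE = 218.7 mm².
δ_AB = 62540·446/(374.6·98500) = 0.7559 mm
δ_BC = 17640·621/(296·98500) = 0.3757 mm
δ_CD = 34540·174/(951.1·98500) = 0.06415 mm
δ_DE = 30300·829/(218.7·98500) = 1.166 mm
δ = Σδ_i = 2.362 mm.

2.36 mm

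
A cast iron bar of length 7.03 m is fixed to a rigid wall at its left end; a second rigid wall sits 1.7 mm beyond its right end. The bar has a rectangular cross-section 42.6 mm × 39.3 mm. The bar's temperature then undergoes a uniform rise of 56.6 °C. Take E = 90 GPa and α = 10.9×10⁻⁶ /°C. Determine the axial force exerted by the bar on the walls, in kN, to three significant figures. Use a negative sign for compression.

Free thermal expansion αLΔT = 10.9e-6 · 7030 · 56.6 = 4.337 mm.
The walls engage after the gap closes; constrained expansion = 4.337 − 1.7 = 2.637 mm.
The walls impose strain ε = −(2.637)/7030 = -3.7512e-04; σ = Eε = 90000 · -3.7512e-04 = -33.76 MPa.
Wall reaction R = σ·A = -33.76·1674 = -56520 N = -56.52 kN.

-56.5 kN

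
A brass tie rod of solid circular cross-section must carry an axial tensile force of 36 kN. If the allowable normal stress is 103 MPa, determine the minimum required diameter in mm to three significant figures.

Required area A ≥ P/σ_allow = 36000/103 = 349.5 mm².
For a solid circular section, d ≥ √(4A/π) = 21.1 mm.

21.1 mm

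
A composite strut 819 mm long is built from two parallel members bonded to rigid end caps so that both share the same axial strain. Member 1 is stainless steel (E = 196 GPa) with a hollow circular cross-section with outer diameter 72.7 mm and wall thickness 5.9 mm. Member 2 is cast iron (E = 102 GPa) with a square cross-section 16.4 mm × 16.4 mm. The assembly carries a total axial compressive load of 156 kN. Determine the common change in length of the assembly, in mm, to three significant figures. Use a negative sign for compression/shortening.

-0.473 mm

A_1 = 1238 mm².
A_2 = 269 mm².
Equal strain + equilibrium ⇒ each member carries load in proportion to AE: A₁E₁ = 242700000 N, A₂E₂ = 27430000 N, ΣAE = 270100000 N.
δ = PL/ΣAE = -156000·819/270100000 = -0.473 mm.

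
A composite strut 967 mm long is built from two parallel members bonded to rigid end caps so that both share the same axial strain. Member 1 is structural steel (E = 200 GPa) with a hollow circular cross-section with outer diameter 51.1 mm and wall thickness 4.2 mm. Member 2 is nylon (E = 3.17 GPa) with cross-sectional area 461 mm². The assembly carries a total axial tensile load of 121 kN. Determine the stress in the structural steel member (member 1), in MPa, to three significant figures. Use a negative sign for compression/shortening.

193 MPa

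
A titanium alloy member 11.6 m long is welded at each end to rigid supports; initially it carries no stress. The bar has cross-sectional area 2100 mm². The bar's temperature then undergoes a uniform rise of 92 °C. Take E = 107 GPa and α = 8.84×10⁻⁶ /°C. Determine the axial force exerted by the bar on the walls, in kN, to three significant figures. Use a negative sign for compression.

Free thermal expansion αLΔT = 8.84e-6 · 11600 · 92 = 9.434 mm.
The walls impose strain ε = −(9.434)/11600 = -8.1328e-04; σ = Eε = 107000 · -8.1328e-04 = -87.02 MPa.
Wall reaction R = σ·A = -87.02·2100 = -182700 N = -182.7 kN.

-183 kN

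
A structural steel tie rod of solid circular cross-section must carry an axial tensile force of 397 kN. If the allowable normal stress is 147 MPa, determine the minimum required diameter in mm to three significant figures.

Required area A ≥ P/σ_allow = 397000/147 = 2701 mm².
For a solid circular section, d ≥ √(4A/π) = 58.64 mm.

58.6 mm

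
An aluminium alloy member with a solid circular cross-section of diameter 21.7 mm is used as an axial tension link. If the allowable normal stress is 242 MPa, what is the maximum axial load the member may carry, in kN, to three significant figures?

89.5 kN

A = 369.8 mm².
P_max = σ_allow · A = 242 · 369.8 = 89500 N = 89.5 kN.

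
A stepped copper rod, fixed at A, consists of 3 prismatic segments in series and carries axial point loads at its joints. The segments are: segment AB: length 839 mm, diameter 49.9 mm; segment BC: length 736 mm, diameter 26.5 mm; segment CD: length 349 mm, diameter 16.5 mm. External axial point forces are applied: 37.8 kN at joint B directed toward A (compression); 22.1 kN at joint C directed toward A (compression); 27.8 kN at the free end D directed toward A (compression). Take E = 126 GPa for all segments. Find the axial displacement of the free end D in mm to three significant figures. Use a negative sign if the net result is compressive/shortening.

-1.19 mm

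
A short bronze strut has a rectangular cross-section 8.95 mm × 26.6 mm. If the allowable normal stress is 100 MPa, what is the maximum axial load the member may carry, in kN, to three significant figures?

23.8 kN

A = 238.1 mm².
P_max = σ_allow · A = 100 · 238.1 = 23810 N = 23.81 kN.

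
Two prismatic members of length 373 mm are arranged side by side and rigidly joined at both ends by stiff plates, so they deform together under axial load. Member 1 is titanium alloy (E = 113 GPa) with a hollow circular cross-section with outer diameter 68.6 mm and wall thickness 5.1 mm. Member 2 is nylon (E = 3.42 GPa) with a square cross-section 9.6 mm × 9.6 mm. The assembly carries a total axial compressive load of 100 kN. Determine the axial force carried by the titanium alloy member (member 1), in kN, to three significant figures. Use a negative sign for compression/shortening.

-99.7 kN

A_1 = 1017 mm².
A_2 = 92.16 mm².
Equal strain + equilibrium ⇒ each member carries load in proportion to AE: A₁E₁ = 115000000 N, A₂E₂ = 315200 N, ΣAE = 115300000 N.
F₁ = P·A₁E₁/ΣAE = -100000·115000000/115300000 = -99730 N.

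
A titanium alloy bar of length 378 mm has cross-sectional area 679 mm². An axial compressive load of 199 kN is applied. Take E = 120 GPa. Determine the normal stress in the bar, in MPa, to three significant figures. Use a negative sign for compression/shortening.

-293 MPa

σ = N/A = -199000/679 = -293.1 MPa.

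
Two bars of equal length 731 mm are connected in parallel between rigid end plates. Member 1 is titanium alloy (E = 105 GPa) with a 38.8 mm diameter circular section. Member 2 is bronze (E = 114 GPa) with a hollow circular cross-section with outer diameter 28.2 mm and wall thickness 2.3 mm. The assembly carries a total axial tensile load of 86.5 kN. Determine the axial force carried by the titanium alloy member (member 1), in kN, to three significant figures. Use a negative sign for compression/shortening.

A_1 = 1182 mm².
A_2 = 187.1 mm².
Equal strain + equilibrium ⇒ each member carries load in proportion to AE: A₁E₁ = 124100000 N, A₂E₂ = 21330000 N, ΣAE = 145500000 N.
F₁ = P·A₁E₁/ΣAE = 86500·124100000/145500000 = 73820 N.

73.8 kN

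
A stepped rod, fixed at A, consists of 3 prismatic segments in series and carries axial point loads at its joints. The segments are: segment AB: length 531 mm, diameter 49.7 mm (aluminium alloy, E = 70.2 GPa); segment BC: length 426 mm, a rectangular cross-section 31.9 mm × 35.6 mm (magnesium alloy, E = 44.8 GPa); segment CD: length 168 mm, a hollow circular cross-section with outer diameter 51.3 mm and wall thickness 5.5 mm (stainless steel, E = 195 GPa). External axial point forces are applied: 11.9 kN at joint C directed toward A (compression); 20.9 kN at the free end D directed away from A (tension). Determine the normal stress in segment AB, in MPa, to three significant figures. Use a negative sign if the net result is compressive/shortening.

Internal axial forces (sectioning from the free end, tension +): N_CD = 20.9 kN, N_BC = 9 kN, N_AB = 9 kN.
A_AB = 1940 mm².
σ_AB = N_AB/A_AB = 9000/1940 = 4.639 MPa.

4.64 MPa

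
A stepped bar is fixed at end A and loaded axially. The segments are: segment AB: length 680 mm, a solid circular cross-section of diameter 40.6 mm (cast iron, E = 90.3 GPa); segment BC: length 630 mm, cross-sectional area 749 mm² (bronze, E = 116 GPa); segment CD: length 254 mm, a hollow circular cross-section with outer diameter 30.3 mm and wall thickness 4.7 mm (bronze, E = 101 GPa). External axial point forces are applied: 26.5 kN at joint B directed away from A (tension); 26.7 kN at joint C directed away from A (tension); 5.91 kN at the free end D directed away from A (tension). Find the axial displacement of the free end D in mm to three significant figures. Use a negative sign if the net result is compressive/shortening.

Internal axial forces (sectioning from the free end, tension +): N_CD = 5.91 kN, N_BC = 32.61 kN, N_AB = 59.11 kN.
A_AB = 1295 mm².
A_CD = 378 mm².
δ_AB = 59110·680/(1295·90300) = 0.3438 mm
δ_BC = 32610·630/(749·116000) = 0.2365 mm
δ_CD = 5910·254/(378·101000) = 0.03932 mm
δ = Σδ_i = 0.6196 mm.

0.620 mm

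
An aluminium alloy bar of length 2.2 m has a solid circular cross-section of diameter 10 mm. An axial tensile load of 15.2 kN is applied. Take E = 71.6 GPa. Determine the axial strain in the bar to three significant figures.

0.00270

A = 78.54 mm².
σ = N/A = 193.5 MPa; ε = σ/E = 193.5/71600 = 2.703e-03.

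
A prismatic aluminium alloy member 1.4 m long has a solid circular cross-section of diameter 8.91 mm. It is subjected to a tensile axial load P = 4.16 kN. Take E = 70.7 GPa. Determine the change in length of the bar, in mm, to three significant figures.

1.32 mm

A = 62.35 mm².
δ_mech = NL/(AE) = 4160·1400/(62.35·70700) = 1.321 mm.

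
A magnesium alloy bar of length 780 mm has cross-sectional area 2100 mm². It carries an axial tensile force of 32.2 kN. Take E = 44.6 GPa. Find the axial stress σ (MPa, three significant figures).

σ = N/A = 32200/2100 = 15.33 MPa.

15.3 MPa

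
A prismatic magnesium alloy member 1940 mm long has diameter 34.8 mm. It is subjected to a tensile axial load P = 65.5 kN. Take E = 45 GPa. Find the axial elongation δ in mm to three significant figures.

A = 951.1 mm².
δ_mech = NL/(AE) = 65500·1940/(951.1·45000) = 2.969 mm.

2.97 mm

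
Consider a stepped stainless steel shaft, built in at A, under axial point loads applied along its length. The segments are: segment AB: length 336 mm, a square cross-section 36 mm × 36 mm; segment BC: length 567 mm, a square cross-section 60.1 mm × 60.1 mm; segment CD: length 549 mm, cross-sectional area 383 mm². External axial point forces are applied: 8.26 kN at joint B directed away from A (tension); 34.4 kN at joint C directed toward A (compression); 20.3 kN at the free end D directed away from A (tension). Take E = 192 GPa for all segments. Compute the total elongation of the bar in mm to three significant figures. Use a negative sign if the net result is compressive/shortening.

Internal axial forces (sectioning from the free end, tension +): N_CD = 20.3 kN, N_BC = -14.1 kN, N_AB = -5.84 kN.
A_AB = 1296 mm².
A_BC = 3612 mm².
δ_AB = -5840·336/(1296·192000) = -0.007886 mm
δ_BC = -14100·567/(3612·192000) = -0.01153 mm
δ_CD = 20300·549/(383·192000) = 0.1516 mm
δ = Σδ_i = 0.1321 mm.

0.132 mm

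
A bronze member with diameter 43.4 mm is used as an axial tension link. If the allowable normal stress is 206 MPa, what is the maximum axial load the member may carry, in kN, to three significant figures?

305 kN

A = 1479 mm².
P_max = σ_allow · A = 206 · 1479 = 304700 N = 304.7 kN.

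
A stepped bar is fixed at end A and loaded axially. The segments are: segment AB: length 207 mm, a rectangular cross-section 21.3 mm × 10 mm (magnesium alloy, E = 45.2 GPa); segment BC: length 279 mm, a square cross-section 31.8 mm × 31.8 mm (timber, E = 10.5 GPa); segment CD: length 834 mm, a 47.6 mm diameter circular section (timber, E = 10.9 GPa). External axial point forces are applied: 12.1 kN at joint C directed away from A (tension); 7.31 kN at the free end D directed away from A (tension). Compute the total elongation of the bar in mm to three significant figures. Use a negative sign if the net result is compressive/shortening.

Internal axial forces (sectioning from the free end, tension +): N_CD = 7.31 kN, N_BC = 19.41 kN, N_AB = 19.41 kN.
A_AB = 213 mm².
A_BC = 1011 mm².
A_CD = 1780 mm².
δ_AB = 19410·207/(213·45200) = 0.4173 mm
δ_BC = 19410·279/(1011·10500) = 0.51 mm
δ_CD = 7310·834/(1780·10900) = 0.3143 mm
δ = Σδ_i = 1.242 mm.

1.24 mm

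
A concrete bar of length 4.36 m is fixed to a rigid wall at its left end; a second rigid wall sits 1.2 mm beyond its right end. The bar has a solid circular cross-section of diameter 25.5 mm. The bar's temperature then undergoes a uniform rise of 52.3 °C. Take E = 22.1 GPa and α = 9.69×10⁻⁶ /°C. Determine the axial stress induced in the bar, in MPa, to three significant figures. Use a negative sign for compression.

Free thermal expansion αLΔT = 9.69e-6 · 4360 · 52.3 = 2.21 mm.
The walls engage after the gap closes; constrained expansion = 2.21 − 1.2 = 1.01 mm.
The walls impose strain ε = −(1.01)/4360 = -2.3156e-04; σ = Eε = 22100 · -2.3156e-04 = -5.117 MPa.

-5.12 MPa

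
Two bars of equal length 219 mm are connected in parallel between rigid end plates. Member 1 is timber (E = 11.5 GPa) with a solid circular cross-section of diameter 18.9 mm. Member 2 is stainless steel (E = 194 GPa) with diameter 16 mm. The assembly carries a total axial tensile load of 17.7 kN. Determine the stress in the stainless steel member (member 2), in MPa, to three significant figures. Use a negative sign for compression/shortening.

81.3 MPa

A_1 = 280.6 mm².
A_2 = 201.1 mm².
Equal strain + equilibrium ⇒ each member carries load in proportion to AE: A₁E₁ = 3226000 N, A₂E₂ = 39010000 N, ΣAE = 42230000 N.
σ₂ = P·E₂/ΣAE = 17700·194000/42230000 = 81.31 MPa.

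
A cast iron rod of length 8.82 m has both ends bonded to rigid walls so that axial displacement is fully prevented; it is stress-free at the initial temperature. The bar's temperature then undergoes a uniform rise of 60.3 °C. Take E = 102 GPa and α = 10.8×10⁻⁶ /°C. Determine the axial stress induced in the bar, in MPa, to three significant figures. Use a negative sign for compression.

Free thermal expansion αLΔT = 10.8e-6 · 8820 · 60.3 = 5.744 mm.
The walls impose strain ε = −(5.744)/8820 = -6.5124e-04; σ = Eε = 102000 · -6.5124e-04 = -66.43 MPa.

-66.4 MPa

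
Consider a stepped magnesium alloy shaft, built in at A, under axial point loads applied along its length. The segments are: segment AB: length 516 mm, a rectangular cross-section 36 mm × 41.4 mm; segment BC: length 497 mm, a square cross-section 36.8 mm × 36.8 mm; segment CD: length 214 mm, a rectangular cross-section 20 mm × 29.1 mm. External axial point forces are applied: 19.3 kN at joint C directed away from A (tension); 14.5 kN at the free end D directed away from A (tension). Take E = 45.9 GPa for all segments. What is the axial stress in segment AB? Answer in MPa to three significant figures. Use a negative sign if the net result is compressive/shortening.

22.7 MPa

Internal axial forces (sectioning from the free end, tension +): N_CD = 14.5 kN, N_BC = 33.8 kN, N_AB = 33.8 kN.
A_AB = 1490 mm².
σ_AB = N_AB/A_AB = 33800/1490 = 22.68 MPa.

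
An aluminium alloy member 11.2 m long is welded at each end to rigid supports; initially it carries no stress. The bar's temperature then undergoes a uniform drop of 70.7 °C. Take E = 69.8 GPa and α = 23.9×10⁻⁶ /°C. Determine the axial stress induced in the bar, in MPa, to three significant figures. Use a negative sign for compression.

Free thermal expansion αLΔT = 23.9e-6 · 11200 · -70.7 = -18.92 mm.
The walls impose strain ε = −(-18.92)/11200 = 1.6897e-03; σ = Eε = 69800 · 1.6897e-03 = 117.9 MPa.

118 MPa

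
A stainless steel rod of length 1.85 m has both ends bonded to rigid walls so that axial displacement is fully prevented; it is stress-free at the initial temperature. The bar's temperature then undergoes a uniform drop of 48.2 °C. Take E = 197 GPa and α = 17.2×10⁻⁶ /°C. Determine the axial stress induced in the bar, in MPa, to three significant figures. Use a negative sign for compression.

Free thermal expansion αLΔT = 17.2e-6 · 1850 · -48.2 = -1.534 mm.
The walls impose strain ε = −(-1.534)/1850 = 8.2904e-04; σ = Eε = 197000 · 8.2904e-04 = 163.3 MPa.

163 MPa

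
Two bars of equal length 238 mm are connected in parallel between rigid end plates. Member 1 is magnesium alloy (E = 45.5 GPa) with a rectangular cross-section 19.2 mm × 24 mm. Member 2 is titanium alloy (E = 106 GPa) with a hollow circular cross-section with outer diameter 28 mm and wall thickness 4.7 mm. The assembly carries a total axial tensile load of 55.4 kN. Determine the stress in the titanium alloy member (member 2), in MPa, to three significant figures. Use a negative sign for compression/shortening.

A_1 = 460.8 mm².
A_2 = 344 mm².
Equal strain + equilibrium ⇒ each member carries load in proportion to AE: A₁E₁ = 20970000 N, A₂E₂ = 36470000 N, ΣAE = 57430000 N.
σ₂ = P·E₂/ΣAE = 55400·106000/57430000 = 102.2 MPa.

102 MPa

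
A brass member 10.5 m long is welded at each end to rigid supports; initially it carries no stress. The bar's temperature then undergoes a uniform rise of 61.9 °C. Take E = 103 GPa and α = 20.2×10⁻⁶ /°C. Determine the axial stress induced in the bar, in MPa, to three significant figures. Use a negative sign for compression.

-129 MPa

Free thermal expansion αLΔT = 20.2e-6 · 10500 · 61.9 = 13.13 mm.
The walls impose strain ε = −(13.13)/10500 = -1.2504e-03; σ = Eε = 103000 · -1.2504e-03 = -128.8 MPa.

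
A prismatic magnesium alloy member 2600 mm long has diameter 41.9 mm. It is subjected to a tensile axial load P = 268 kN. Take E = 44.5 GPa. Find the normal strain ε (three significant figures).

0.00437

A = 1379 mm².
σ = N/A = 194.4 MPa; ε = σ/E = 194.4/44500 = 4.368e-03.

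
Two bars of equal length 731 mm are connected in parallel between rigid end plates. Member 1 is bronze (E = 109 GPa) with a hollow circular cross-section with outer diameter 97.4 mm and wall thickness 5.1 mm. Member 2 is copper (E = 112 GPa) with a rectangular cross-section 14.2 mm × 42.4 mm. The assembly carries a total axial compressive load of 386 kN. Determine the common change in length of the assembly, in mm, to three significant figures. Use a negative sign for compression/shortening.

-1.23 mm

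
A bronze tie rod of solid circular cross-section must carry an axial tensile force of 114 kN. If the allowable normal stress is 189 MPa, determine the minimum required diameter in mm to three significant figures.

27.7 mm

Required area A ≥ P/σ_allow = 114000/189 = 603.2 mm².
For a solid circular section, d ≥ √(4A/π) = 27.71 mm.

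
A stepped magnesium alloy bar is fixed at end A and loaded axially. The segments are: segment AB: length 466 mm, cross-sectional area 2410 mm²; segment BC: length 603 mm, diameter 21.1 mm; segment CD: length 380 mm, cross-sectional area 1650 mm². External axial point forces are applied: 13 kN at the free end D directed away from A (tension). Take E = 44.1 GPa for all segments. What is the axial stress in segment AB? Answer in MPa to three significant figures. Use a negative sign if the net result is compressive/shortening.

5.39 MPa

Internal axial forces (sectioning from the free end, tension +): N_CD = 13 kN, N_BC = 13 kN, N_AB = 13 kN.
σ_AB = N_AB/A_AB = 13000/2410 = 5.394 MPa.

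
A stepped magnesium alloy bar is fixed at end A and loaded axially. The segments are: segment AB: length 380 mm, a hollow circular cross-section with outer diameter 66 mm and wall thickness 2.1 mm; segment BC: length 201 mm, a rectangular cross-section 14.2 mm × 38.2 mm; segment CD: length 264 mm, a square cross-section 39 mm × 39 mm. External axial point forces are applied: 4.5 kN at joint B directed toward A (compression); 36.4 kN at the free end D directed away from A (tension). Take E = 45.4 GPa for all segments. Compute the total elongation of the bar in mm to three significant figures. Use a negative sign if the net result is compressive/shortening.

1.07 mm

Internal axial forces (sectioning from the free end, tension +): N_CD = 36.4 kN, N_BC = 36.4 kN, N_AB = 31.9 kN.
A_AB = 421.6 mm².
A_BC = 542.4 mm².
A_CD = 1521 mm².
δ_AB = 31900·380/(421.6·45400) = 0.6334 mm
δ_BC = 36400·201/(542.4·45400) = 0.2971 mm
δ_CD = 36400·264/(1521·45400) = 0.1392 mm
δ = Σδ_i = 1.07 mm.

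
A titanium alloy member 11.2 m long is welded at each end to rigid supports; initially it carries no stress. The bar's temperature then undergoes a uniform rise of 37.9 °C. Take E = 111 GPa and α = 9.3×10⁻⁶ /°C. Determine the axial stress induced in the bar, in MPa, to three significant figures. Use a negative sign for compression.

-39.1 MPa

Free thermal expansion αLΔT = 9.3e-6 · 11200 · 37.9 = 3.948 mm.
The walls impose strain ε = −(3.948)/11200 = -3.5247e-04; σ = Eε = 111000 · -3.5247e-04 = -39.12 MPa.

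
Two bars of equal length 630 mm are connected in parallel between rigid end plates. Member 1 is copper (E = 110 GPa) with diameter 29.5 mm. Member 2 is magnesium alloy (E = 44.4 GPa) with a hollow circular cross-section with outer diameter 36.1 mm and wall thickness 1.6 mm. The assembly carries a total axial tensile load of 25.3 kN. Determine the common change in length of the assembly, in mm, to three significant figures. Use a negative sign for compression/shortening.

0.192 mm

A_1 = 683.5 mm².
A_2 = 173.4 mm².
Equal strain + equilibrium ⇒ each member carries load in proportion to AE: A₁E₁ = 75180000 N, A₂E₂ = 7700000 N, ΣAE = 82880000 N.
δ = PL/ΣAE = 25300·630/82880000 = 0.1923 mm.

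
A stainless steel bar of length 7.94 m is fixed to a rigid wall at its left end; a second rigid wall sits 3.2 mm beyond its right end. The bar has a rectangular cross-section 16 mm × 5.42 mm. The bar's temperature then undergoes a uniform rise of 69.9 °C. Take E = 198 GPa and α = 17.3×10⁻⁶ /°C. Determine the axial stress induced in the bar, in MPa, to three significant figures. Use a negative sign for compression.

-160 MPa

Free thermal expansion αLΔT = 17.3e-6 · 7940 · 69.9 = 9.602 mm.
The walls engage after the gap closes; constrained expansion = 9.602 − 3.2 = 6.402 mm.
The walls impose strain ε = −(6.402)/7940 = -8.0625e-04; σ = Eε = 198000 · -8.0625e-04 = -159.6 MPa.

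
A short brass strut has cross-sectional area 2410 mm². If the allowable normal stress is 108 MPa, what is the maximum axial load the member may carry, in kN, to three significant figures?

260 kN

P_max = σ_allow · A = 108 · 2410 = 260300 N = 260.3 kN.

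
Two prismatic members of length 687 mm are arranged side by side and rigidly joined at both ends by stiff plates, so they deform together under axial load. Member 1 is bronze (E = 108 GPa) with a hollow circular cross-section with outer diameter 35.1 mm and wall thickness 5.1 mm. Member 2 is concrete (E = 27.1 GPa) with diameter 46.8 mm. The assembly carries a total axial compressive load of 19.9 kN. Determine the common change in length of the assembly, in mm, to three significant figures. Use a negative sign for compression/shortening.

A_1 = 480.7 mm².
A_2 = 1720 mm².
Equal strain + equilibrium ⇒ each member carries load in proportion to AE: A₁E₁ = 51910000 N, A₂E₂ = 46620000 N, ΣAE = 98530000 N.
δ = PL/ΣAE = -19900·687/98530000 = -0.1388 mm.

-0.139 mm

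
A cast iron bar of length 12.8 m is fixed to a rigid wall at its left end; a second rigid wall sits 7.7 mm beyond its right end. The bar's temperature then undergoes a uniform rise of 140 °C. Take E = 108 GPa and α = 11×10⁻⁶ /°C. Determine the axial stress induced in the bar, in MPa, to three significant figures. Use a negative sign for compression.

Free thermal expansion αLΔT = 11e-6 · 12800 · 140 = 19.71 mm.
The walls engage after the gap closes; constrained expansion = 19.71 − 7.7 = 12.01 mm.
The walls impose strain ε = −(12.01)/12800 = -9.3844e-04; σ = Eε = 108000 · -9.3844e-04 = -101.4 MPa.

-101 MPa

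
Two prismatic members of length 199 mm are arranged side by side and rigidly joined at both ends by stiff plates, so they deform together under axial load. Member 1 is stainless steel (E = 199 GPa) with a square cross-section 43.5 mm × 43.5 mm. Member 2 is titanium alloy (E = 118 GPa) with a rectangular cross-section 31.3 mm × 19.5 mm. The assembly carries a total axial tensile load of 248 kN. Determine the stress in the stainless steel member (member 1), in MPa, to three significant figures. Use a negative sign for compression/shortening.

A_1 = 1892 mm².
A_2 = 610.4 mm².
Equal strain + equilibrium ⇒ each member carries load in proportion to AE: A₁E₁ = 376600000 N, A₂E₂ = 72020000 N, ΣAE = 448600000 N.
σ₁ = P·E₁/ΣAE = 248000·199000/448600000 = 110 MPa.

110 MPa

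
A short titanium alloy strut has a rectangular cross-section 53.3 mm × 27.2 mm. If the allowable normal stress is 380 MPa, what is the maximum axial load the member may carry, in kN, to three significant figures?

551 kN

A = 1450 mm².
P_max = σ_allow · A = 380 · 1450 = 550900 N = 550.9 kN.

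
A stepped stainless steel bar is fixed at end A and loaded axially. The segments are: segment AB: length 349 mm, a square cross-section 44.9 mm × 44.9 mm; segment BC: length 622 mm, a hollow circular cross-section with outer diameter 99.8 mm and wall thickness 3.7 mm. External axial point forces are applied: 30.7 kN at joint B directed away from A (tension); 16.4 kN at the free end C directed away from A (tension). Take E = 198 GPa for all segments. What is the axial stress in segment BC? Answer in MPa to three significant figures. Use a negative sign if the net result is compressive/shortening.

14.7 MPa

Internal axial forces (sectioning from the free end, tension +): N_BC = 16.4 kN, N_AB = 47.1 kN.
A_BC = 1117 mm².
σ_BC = N_BC/A_BC = 16400/1117 = 14.68 MPa.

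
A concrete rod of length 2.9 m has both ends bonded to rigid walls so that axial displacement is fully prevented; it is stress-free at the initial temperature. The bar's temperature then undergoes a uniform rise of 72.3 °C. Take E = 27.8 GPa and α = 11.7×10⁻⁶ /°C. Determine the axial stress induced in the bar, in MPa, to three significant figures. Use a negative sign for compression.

-23.5 MPa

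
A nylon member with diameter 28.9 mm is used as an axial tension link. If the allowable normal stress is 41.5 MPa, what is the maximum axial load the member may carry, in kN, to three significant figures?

A = 656 mm².
P_max = σ_allow · A = 41.5 · 656 = 27220 N = 27.22 kN.

27.2 kN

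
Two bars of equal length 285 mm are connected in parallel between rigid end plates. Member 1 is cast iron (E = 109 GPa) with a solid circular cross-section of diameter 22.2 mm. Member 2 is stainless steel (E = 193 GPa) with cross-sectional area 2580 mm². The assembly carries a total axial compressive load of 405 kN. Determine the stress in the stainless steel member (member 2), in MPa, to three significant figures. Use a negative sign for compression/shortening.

A_1 = 387.1 mm².
Equal strain + equilibrium ⇒ each member carries load in proportion to AE: A₁E₁ = 42190000 N, A₂E₂ = 497900000 N, ΣAE = 540100000 N.
σ₂ = P·E₂/ΣAE = -405000·193000/540100000 = -144.7 MPa.

-145 MPa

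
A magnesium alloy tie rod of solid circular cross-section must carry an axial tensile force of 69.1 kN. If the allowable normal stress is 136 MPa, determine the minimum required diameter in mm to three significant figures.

25.4 mm

Required area A ≥ P/σ_allow = 69100/136 = 508.1 mm².
For a solid circular section, d ≥ √(4A/π) = 25.43 mm.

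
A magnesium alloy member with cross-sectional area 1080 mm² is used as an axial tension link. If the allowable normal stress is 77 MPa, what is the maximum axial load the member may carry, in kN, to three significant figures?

P_max = σ_allow · A = 77 · 1080 = 83160 N = 83.16 kN.

83.2 kN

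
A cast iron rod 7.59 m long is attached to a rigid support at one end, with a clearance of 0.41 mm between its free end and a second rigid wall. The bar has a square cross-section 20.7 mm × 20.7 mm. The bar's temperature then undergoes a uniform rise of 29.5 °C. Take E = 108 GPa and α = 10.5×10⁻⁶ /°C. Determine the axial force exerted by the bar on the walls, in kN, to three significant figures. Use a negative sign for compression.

-11.8 kN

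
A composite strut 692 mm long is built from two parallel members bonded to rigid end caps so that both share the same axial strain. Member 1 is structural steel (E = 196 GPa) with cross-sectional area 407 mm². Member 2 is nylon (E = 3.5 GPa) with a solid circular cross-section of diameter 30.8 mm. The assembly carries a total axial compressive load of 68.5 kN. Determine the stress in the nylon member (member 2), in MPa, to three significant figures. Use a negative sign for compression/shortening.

A_2 = 745.1 mm².
Equal strain + equilibrium ⇒ each member carries load in proportion to AE: A₁E₁ = 79770000 N, A₂E₂ = 2608000 N, ΣAE = 82380000 N.
σ₂ = P·E₂/ΣAE = -68500·3500/82380000 = -2.91 MPa.

-2.91 MPa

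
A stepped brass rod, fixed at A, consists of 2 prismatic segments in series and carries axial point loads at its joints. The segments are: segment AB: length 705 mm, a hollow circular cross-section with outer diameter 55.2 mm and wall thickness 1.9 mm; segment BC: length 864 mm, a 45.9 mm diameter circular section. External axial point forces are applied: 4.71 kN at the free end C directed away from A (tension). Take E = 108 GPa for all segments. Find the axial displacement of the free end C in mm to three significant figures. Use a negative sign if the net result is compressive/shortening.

Internal axial forces (sectioning from the free end, tension +): N_BC = 4.71 kN, N_AB = 4.71 kN.
A_AB = 318.1 mm².
A_BC = 1655 mm².
δ_AB = 4710·705/(318.1·108000) = 0.09664 mm
δ_BC = 4710·864/(1655·108000) = 0.02277 mm
δ = Σδ_i = 0.1194 mm.

0.119 mm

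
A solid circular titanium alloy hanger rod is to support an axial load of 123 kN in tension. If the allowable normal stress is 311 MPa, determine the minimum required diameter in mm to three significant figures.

Required area A ≥ P/σ_allow = 123000/311 = 395.5 mm².
For a solid circular section, d ≥ √(4A/π) = 22.44 mm.

22.4 mm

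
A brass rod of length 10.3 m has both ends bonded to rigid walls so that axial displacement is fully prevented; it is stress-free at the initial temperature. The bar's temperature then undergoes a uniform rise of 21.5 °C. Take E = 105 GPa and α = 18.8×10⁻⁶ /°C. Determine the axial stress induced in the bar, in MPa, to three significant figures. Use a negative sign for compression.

Free thermal expansion αLΔT = 18.8e-6 · 10300 · 21.5 = 4.163 mm.
The walls impose strain ε = −(4.163)/10300 = -4.0420e-04; σ = Eε = 105000 · -4.0420e-04 = -42.44 MPa.

-42.4 MPa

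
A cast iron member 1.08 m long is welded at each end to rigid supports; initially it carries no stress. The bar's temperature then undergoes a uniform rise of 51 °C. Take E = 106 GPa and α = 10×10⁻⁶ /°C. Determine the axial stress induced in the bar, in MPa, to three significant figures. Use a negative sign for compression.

-54.1 MPa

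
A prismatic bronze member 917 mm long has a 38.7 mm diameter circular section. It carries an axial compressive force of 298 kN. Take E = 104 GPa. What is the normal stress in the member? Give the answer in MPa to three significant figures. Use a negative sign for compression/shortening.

-253 MPa

A = 1176 mm².
σ = N/A = -298000/1176 = -253.3 MPa.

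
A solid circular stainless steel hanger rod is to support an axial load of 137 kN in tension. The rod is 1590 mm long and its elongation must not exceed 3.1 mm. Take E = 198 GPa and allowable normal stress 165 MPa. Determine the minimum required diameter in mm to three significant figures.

32.5 mm

Required area A ≥ P/σ_allow = 137000/165 = 830.3 mm².
For a solid circular section, d ≥ √(4A/π) = 32.51 mm.
Elongation limit: A ≥ PL/(Eδ_allow) = 137000·1590/(198000·3.1) = 354.9 mm² ⇒ d ≥ 21.26 mm.
The stress limit governs.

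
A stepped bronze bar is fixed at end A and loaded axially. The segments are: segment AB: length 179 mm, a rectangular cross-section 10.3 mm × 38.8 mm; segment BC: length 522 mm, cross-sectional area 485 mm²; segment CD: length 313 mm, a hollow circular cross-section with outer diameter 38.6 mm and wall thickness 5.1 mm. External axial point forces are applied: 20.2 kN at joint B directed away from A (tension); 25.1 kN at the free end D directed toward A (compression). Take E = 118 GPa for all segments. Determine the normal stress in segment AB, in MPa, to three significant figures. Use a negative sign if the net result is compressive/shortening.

-12.3 MPa

Internal axial forces (sectioning from the free end, tension +): N_CD = -25.1 kN, N_BC = -25.1 kN, N_AB = -4.9 kN.
A_AB = 399.6 mm².
σ_AB = N_AB/A_AB = -4900/399.6 = -12.26 MPa.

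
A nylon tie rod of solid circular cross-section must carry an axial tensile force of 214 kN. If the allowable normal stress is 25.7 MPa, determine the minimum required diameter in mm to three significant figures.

Required area A ≥ P/σ_allow = 214000/25.7 = 8327 mm².
For a solid circular section, d ≥ √(4A/π) = 103 mm.

103 mm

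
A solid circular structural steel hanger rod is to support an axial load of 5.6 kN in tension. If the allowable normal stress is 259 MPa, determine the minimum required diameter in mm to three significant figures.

Required area A ≥ P/σ_allow = 5600/259 = 21.62 mm².
For a solid circular section, d ≥ √(4A/π) = 5.247 mm.

5.25 mm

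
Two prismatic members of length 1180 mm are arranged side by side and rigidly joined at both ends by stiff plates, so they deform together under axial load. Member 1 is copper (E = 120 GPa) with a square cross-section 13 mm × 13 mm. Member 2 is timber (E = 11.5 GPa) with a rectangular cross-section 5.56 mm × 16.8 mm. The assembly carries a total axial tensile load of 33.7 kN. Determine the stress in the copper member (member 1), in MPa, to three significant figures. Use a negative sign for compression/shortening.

A_1 = 169 mm².
A_2 = 93.41 mm².
Equal strain + equilibrium ⇒ each member carries load in proportion to AE: A₁E₁ = 20280000 N, A₂E₂ = 1074000 N, ΣAE = 21350000 N.
σ₁ = P·E₁/ΣAE = 33700·120000/21350000 = 189.4 MPa.

189 MPa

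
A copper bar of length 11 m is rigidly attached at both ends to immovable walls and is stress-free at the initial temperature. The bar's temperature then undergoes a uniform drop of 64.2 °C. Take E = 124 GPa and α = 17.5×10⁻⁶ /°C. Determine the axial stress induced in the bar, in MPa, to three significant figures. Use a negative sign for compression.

139 MPa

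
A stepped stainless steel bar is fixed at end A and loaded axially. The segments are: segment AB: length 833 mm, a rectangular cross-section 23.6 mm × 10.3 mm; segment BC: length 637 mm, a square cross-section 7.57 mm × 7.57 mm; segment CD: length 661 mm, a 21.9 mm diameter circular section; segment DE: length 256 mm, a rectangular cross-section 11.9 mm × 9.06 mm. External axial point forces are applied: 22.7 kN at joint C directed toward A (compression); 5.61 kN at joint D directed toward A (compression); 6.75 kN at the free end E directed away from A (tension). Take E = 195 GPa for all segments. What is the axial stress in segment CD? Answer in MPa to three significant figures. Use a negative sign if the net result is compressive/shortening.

Internal axial forces (sectioning from the free end, tension +): N_DE = 6.75 kN, N_CD = 1.14 kN, N_BC = -21.56 kN, N_AB = -21.56 kN.
A_CD = 376.7 mm².
σ_CD = N_CD/A_CD = 1140/376.7 = 3.026 MPa.

3.03 MPa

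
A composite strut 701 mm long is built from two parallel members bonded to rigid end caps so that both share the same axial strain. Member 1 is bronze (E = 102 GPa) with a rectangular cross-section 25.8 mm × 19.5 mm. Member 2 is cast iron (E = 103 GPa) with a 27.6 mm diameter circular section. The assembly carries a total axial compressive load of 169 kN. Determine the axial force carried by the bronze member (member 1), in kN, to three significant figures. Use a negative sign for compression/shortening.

-76.8 kN

A_1 = 503.1 mm².
A_2 = 598.3 mm².
Equal strain + equilibrium ⇒ each member carries load in proportion to AE: A₁E₁ = 51320000 N, A₂E₂ = 61620000 N, ΣAE = 112900000 N.
F₁ = P·A₁E₁/ΣAE = -169000·51320000/112900000 = -76790 N.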